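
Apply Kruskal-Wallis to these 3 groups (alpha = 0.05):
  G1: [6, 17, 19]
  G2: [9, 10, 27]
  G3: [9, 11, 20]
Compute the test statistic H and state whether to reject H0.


Step 1: Combine all N = 9 observations and assign midranks.
sorted (value, group, rank): (6,G1,1), (9,G2,2.5), (9,G3,2.5), (10,G2,4), (11,G3,5), (17,G1,6), (19,G1,7), (20,G3,8), (27,G2,9)
Step 2: Sum ranks within each group.
R_1 = 14 (n_1 = 3)
R_2 = 15.5 (n_2 = 3)
R_3 = 15.5 (n_3 = 3)
Step 3: H = 12/(N(N+1)) * sum(R_i^2/n_i) - 3(N+1)
     = 12/(9*10) * (14^2/3 + 15.5^2/3 + 15.5^2/3) - 3*10
     = 0.133333 * 225.5 - 30
     = 0.066667.
Step 4: Ties present; correction factor C = 1 - 6/(9^3 - 9) = 0.991667. Corrected H = 0.066667 / 0.991667 = 0.067227.
Step 5: Under H0, H ~ chi^2(2); p-value = 0.966945.
Step 6: alpha = 0.05. fail to reject H0.

H = 0.0672, df = 2, p = 0.966945, fail to reject H0.


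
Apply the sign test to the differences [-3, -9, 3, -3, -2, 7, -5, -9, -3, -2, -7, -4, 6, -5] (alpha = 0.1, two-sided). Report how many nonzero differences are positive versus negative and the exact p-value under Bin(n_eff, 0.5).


Step 1: Discard zero differences. Original n = 14; n_eff = number of nonzero differences = 14.
Nonzero differences (with sign): -3, -9, +3, -3, -2, +7, -5, -9, -3, -2, -7, -4, +6, -5
Step 2: Count signs: positive = 3, negative = 11.
Step 3: Under H0: P(positive) = 0.5, so the number of positives S ~ Bin(14, 0.5).
Step 4: Two-sided exact p-value = sum of Bin(14,0.5) probabilities at or below the observed probability = 0.057373.
Step 5: alpha = 0.1. reject H0.

n_eff = 14, pos = 3, neg = 11, p = 0.057373, reject H0.


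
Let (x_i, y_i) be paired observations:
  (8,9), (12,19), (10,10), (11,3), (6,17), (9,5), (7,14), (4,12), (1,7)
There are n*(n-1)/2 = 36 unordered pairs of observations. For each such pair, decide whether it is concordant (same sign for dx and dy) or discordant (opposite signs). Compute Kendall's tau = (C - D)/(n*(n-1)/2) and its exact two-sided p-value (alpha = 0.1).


Step 1: Enumerate the 36 unordered pairs (i,j) with i<j and classify each by sign(x_j-x_i) * sign(y_j-y_i).
  (1,2):dx=+4,dy=+10->C; (1,3):dx=+2,dy=+1->C; (1,4):dx=+3,dy=-6->D; (1,5):dx=-2,dy=+8->D
  (1,6):dx=+1,dy=-4->D; (1,7):dx=-1,dy=+5->D; (1,8):dx=-4,dy=+3->D; (1,9):dx=-7,dy=-2->C
  (2,3):dx=-2,dy=-9->C; (2,4):dx=-1,dy=-16->C; (2,5):dx=-6,dy=-2->C; (2,6):dx=-3,dy=-14->C
  (2,7):dx=-5,dy=-5->C; (2,8):dx=-8,dy=-7->C; (2,9):dx=-11,dy=-12->C; (3,4):dx=+1,dy=-7->D
  (3,5):dx=-4,dy=+7->D; (3,6):dx=-1,dy=-5->C; (3,7):dx=-3,dy=+4->D; (3,8):dx=-6,dy=+2->D
  (3,9):dx=-9,dy=-3->C; (4,5):dx=-5,dy=+14->D; (4,6):dx=-2,dy=+2->D; (4,7):dx=-4,dy=+11->D
  (4,8):dx=-7,dy=+9->D; (4,9):dx=-10,dy=+4->D; (5,6):dx=+3,dy=-12->D; (5,7):dx=+1,dy=-3->D
  (5,8):dx=-2,dy=-5->C; (5,9):dx=-5,dy=-10->C; (6,7):dx=-2,dy=+9->D; (6,8):dx=-5,dy=+7->D
  (6,9):dx=-8,dy=+2->D; (7,8):dx=-3,dy=-2->C; (7,9):dx=-6,dy=-7->C; (8,9):dx=-3,dy=-5->C
Step 2: C = 17, D = 19, total pairs = 36.
Step 3: tau = (C - D)/(n(n-1)/2) = (17 - 19)/36 = -0.055556.
Step 4: Exact two-sided p-value (enumerate n! = 362880 permutations of y under H0): p = 0.919455.
Step 5: alpha = 0.1. fail to reject H0.

tau_b = -0.0556 (C=17, D=19), p = 0.919455, fail to reject H0.


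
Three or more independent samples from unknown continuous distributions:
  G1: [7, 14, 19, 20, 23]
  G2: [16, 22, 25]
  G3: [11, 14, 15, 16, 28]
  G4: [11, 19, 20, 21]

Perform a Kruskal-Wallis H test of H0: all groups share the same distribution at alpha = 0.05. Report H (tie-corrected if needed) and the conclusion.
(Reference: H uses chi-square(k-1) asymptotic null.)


Step 1: Combine all N = 17 observations and assign midranks.
sorted (value, group, rank): (7,G1,1), (11,G3,2.5), (11,G4,2.5), (14,G1,4.5), (14,G3,4.5), (15,G3,6), (16,G2,7.5), (16,G3,7.5), (19,G1,9.5), (19,G4,9.5), (20,G1,11.5), (20,G4,11.5), (21,G4,13), (22,G2,14), (23,G1,15), (25,G2,16), (28,G3,17)
Step 2: Sum ranks within each group.
R_1 = 41.5 (n_1 = 5)
R_2 = 37.5 (n_2 = 3)
R_3 = 37.5 (n_3 = 5)
R_4 = 36.5 (n_4 = 4)
Step 3: H = 12/(N(N+1)) * sum(R_i^2/n_i) - 3(N+1)
     = 12/(17*18) * (41.5^2/5 + 37.5^2/3 + 37.5^2/5 + 36.5^2/4) - 3*18
     = 0.039216 * 1427.51 - 54
     = 1.980882.
Step 4: Ties present; correction factor C = 1 - 30/(17^3 - 17) = 0.993873. Corrected H = 1.980882 / 0.993873 = 1.993095.
Step 5: Under H0, H ~ chi^2(3); p-value = 0.573841.
Step 6: alpha = 0.05. fail to reject H0.

H = 1.9931, df = 3, p = 0.573841, fail to reject H0.


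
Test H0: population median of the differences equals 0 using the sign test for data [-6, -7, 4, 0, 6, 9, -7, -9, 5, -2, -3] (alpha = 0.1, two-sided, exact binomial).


Step 1: Discard zero differences. Original n = 11; n_eff = number of nonzero differences = 10.
Nonzero differences (with sign): -6, -7, +4, +6, +9, -7, -9, +5, -2, -3
Step 2: Count signs: positive = 4, negative = 6.
Step 3: Under H0: P(positive) = 0.5, so the number of positives S ~ Bin(10, 0.5).
Step 4: Two-sided exact p-value = sum of Bin(10,0.5) probabilities at or below the observed probability = 0.753906.
Step 5: alpha = 0.1. fail to reject H0.

n_eff = 10, pos = 4, neg = 6, p = 0.753906, fail to reject H0.


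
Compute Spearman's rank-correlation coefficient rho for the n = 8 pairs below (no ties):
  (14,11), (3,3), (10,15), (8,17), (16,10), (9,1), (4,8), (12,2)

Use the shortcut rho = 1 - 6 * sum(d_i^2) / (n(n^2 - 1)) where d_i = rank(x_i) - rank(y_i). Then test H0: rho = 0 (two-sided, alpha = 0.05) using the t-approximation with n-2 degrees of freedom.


Step 1: Rank x and y separately (midranks; no ties here).
rank(x): 14->7, 3->1, 10->5, 8->3, 16->8, 9->4, 4->2, 12->6
rank(y): 11->6, 3->3, 15->7, 17->8, 10->5, 1->1, 8->4, 2->2
Step 2: d_i = R_x(i) - R_y(i); compute d_i^2.
  (7-6)^2=1, (1-3)^2=4, (5-7)^2=4, (3-8)^2=25, (8-5)^2=9, (4-1)^2=9, (2-4)^2=4, (6-2)^2=16
sum(d^2) = 72.
Step 3: rho = 1 - 6*72 / (8*(8^2 - 1)) = 1 - 432/504 = 0.142857.
Step 4: Under H0, t = rho * sqrt((n-2)/(1-rho^2)) = 0.3536 ~ t(6).
Step 5: Two-sided p-value from the t-distribution with 6 df = 0.735765.
Step 6: alpha = 0.05. fail to reject H0.

rho = 0.1429, p = 0.735765, fail to reject H0 at alpha = 0.05.


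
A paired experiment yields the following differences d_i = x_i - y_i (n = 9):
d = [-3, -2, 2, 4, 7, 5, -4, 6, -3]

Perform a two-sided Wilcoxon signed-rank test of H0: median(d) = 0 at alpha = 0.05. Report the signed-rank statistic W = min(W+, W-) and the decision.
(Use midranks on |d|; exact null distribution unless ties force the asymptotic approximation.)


Step 1: Drop any zero differences (none here) and take |d_i|.
|d| = [3, 2, 2, 4, 7, 5, 4, 6, 3]
Step 2: Midrank |d_i| (ties get averaged ranks).
ranks: |3|->3.5, |2|->1.5, |2|->1.5, |4|->5.5, |7|->9, |5|->7, |4|->5.5, |6|->8, |3|->3.5
Step 3: Attach original signs; sum ranks with positive sign and with negative sign.
W+ = 1.5 + 5.5 + 9 + 7 + 8 = 31
W- = 3.5 + 1.5 + 5.5 + 3.5 = 14
(Check: W+ + W- = 45 should equal n(n+1)/2 = 45.)
Step 4: Test statistic W = min(W+, W-) = 14.
Step 5: Ties in |d|, so use the tie-corrected normal approximation.
        E[W] = n(n+1)/4 = 9*10/4 = 22.5.
        Tie groups: |d|=2 (t=2), |d|=3 (t=2), |d|=4 (t=2); sum(t^3 - t) = 18.
        Var[W] = n(n+1)(2n+1)/24 - sum(t^3-t)/48 = 1710/24 - 18/48 = 70.875.
        z = (W - E[W]) / sqrt(Var[W]) = (14 - 22.5) / 8.4187 = -1.0097.
        Two-sided p = 2*Phi(z) = 0.312661.
Step 6: alpha = 0.05. fail to reject H0.

W+ = 31, W- = 14, W = min = 14, p = 0.312661, fail to reject H0.


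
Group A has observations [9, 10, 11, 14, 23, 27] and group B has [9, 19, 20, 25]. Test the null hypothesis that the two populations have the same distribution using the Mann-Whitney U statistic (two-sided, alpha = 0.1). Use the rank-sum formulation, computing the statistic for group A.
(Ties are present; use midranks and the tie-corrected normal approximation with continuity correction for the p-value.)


Step 1: Combine and sort all 10 observations; assign midranks.
sorted (value, group): (9,X), (9,Y), (10,X), (11,X), (14,X), (19,Y), (20,Y), (23,X), (25,Y), (27,X)
ranks: 9->1.5, 9->1.5, 10->3, 11->4, 14->5, 19->6, 20->7, 23->8, 25->9, 27->10
Step 2: Rank sum for X: R1 = 1.5 + 3 + 4 + 5 + 8 + 10 = 31.5.
Step 3: U_X = R1 - n1(n1+1)/2 = 31.5 - 6*7/2 = 31.5 - 21 = 10.5.
       U_Y = n1*n2 - U_X = 24 - 10.5 = 13.5.
Step 4: Ties are present, so use the tie-corrected normal approximation (with continuity correction) for the p-value.
Step 5: p-value = 0.830664; compare to alpha = 0.1. fail to reject H0.

U_X = 10.5, p = 0.830664, fail to reject H0 at alpha = 0.1.


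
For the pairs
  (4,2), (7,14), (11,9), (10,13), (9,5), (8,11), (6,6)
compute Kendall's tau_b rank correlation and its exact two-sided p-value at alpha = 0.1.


Step 1: Enumerate the 21 unordered pairs (i,j) with i<j and classify each by sign(x_j-x_i) * sign(y_j-y_i).
  (1,2):dx=+3,dy=+12->C; (1,3):dx=+7,dy=+7->C; (1,4):dx=+6,dy=+11->C; (1,5):dx=+5,dy=+3->C
  (1,6):dx=+4,dy=+9->C; (1,7):dx=+2,dy=+4->C; (2,3):dx=+4,dy=-5->D; (2,4):dx=+3,dy=-1->D
  (2,5):dx=+2,dy=-9->D; (2,6):dx=+1,dy=-3->D; (2,7):dx=-1,dy=-8->C; (3,4):dx=-1,dy=+4->D
  (3,5):dx=-2,dy=-4->C; (3,6):dx=-3,dy=+2->D; (3,7):dx=-5,dy=-3->C; (4,5):dx=-1,dy=-8->C
  (4,6):dx=-2,dy=-2->C; (4,7):dx=-4,dy=-7->C; (5,6):dx=-1,dy=+6->D; (5,7):dx=-3,dy=+1->D
  (6,7):dx=-2,dy=-5->C
Step 2: C = 13, D = 8, total pairs = 21.
Step 3: tau = (C - D)/(n(n-1)/2) = (13 - 8)/21 = 0.238095.
Step 4: Exact two-sided p-value (enumerate n! = 5040 permutations of y under H0): p = 0.561905.
Step 5: alpha = 0.1. fail to reject H0.

tau_b = 0.2381 (C=13, D=8), p = 0.561905, fail to reject H0.


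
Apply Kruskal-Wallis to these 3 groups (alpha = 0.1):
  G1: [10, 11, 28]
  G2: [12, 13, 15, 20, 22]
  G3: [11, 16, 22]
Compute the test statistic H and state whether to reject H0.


Step 1: Combine all N = 11 observations and assign midranks.
sorted (value, group, rank): (10,G1,1), (11,G1,2.5), (11,G3,2.5), (12,G2,4), (13,G2,5), (15,G2,6), (16,G3,7), (20,G2,8), (22,G2,9.5), (22,G3,9.5), (28,G1,11)
Step 2: Sum ranks within each group.
R_1 = 14.5 (n_1 = 3)
R_2 = 32.5 (n_2 = 5)
R_3 = 19 (n_3 = 3)
Step 3: H = 12/(N(N+1)) * sum(R_i^2/n_i) - 3(N+1)
     = 12/(11*12) * (14.5^2/3 + 32.5^2/5 + 19^2/3) - 3*12
     = 0.090909 * 401.667 - 36
     = 0.515152.
Step 4: Ties present; correction factor C = 1 - 12/(11^3 - 11) = 0.990909. Corrected H = 0.515152 / 0.990909 = 0.519878.
Step 5: Under H0, H ~ chi^2(2); p-value = 0.771099.
Step 6: alpha = 0.1. fail to reject H0.

H = 0.5199, df = 2, p = 0.771099, fail to reject H0.


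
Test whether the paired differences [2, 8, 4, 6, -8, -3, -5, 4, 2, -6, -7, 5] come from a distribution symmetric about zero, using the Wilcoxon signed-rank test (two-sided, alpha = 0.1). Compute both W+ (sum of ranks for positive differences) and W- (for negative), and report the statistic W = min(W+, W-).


Step 1: Drop any zero differences (none here) and take |d_i|.
|d| = [2, 8, 4, 6, 8, 3, 5, 4, 2, 6, 7, 5]
Step 2: Midrank |d_i| (ties get averaged ranks).
ranks: |2|->1.5, |8|->11.5, |4|->4.5, |6|->8.5, |8|->11.5, |3|->3, |5|->6.5, |4|->4.5, |2|->1.5, |6|->8.5, |7|->10, |5|->6.5
Step 3: Attach original signs; sum ranks with positive sign and with negative sign.
W+ = 1.5 + 11.5 + 4.5 + 8.5 + 4.5 + 1.5 + 6.5 = 38.5
W- = 11.5 + 3 + 6.5 + 8.5 + 10 = 39.5
(Check: W+ + W- = 78 should equal n(n+1)/2 = 78.)
Step 4: Test statistic W = min(W+, W-) = 38.5.
Step 5: Ties in |d|, so use the tie-corrected normal approximation.
        E[W] = n(n+1)/4 = 12*13/4 = 39.
        Tie groups: |d|=2 (t=2), |d|=4 (t=2), |d|=5 (t=2), |d|=6 (t=2), |d|=8 (t=2); sum(t^3 - t) = 30.
        Var[W] = n(n+1)(2n+1)/24 - sum(t^3-t)/48 = 3900/24 - 30/48 = 161.875.
        z = (W - E[W]) / sqrt(Var[W]) = (38.5 - 39) / 12.7230 = -0.0393.
        Two-sided p = 2*Phi(z) = 0.968652.
Step 6: alpha = 0.1. fail to reject H0.

W+ = 38.5, W- = 39.5, W = min = 38.5, p = 0.968652, fail to reject H0.


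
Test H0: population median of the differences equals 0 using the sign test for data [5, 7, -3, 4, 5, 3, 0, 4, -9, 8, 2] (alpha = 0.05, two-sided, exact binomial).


Step 1: Discard zero differences. Original n = 11; n_eff = number of nonzero differences = 10.
Nonzero differences (with sign): +5, +7, -3, +4, +5, +3, +4, -9, +8, +2
Step 2: Count signs: positive = 8, negative = 2.
Step 3: Under H0: P(positive) = 0.5, so the number of positives S ~ Bin(10, 0.5).
Step 4: Two-sided exact p-value = sum of Bin(10,0.5) probabilities at or below the observed probability = 0.109375.
Step 5: alpha = 0.05. fail to reject H0.

n_eff = 10, pos = 8, neg = 2, p = 0.109375, fail to reject H0.


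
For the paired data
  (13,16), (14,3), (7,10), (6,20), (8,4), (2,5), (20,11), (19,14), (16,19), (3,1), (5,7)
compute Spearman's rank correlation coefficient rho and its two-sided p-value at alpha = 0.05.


Step 1: Rank x and y separately (midranks; no ties here).
rank(x): 13->7, 14->8, 7->5, 6->4, 8->6, 2->1, 20->11, 19->10, 16->9, 3->2, 5->3
rank(y): 16->9, 3->2, 10->6, 20->11, 4->3, 5->4, 11->7, 14->8, 19->10, 1->1, 7->5
Step 2: d_i = R_x(i) - R_y(i); compute d_i^2.
  (7-9)^2=4, (8-2)^2=36, (5-6)^2=1, (4-11)^2=49, (6-3)^2=9, (1-4)^2=9, (11-7)^2=16, (10-8)^2=4, (9-10)^2=1, (2-1)^2=1, (3-5)^2=4
sum(d^2) = 134.
Step 3: rho = 1 - 6*134 / (11*(11^2 - 1)) = 1 - 804/1320 = 0.390909.
Step 4: Under H0, t = rho * sqrt((n-2)/(1-rho^2)) = 1.2741 ~ t(9).
Step 5: Two-sided p-value from the t-distribution with 9 df = 0.234540.
Step 6: alpha = 0.05. fail to reject H0.

rho = 0.3909, p = 0.234540, fail to reject H0 at alpha = 0.05.


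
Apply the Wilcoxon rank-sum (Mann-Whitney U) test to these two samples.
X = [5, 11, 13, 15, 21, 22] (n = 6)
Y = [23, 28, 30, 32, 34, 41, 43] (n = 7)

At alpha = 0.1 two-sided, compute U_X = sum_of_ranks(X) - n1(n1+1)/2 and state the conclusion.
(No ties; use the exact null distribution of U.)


Step 1: Combine and sort all 13 observations; assign midranks.
sorted (value, group): (5,X), (11,X), (13,X), (15,X), (21,X), (22,X), (23,Y), (28,Y), (30,Y), (32,Y), (34,Y), (41,Y), (43,Y)
ranks: 5->1, 11->2, 13->3, 15->4, 21->5, 22->6, 23->7, 28->8, 30->9, 32->10, 34->11, 41->12, 43->13
Step 2: Rank sum for X: R1 = 1 + 2 + 3 + 4 + 5 + 6 = 21.
Step 3: U_X = R1 - n1(n1+1)/2 = 21 - 6*7/2 = 21 - 21 = 0.
       U_Y = n1*n2 - U_X = 42 - 0 = 42.
Step 4: No ties, so the exact null distribution of U (based on enumerating the C(13,6) = 1716 equally likely rank assignments) gives the two-sided p-value.
Step 5: p-value = 0.001166; compare to alpha = 0.1. reject H0.

U_X = 0, p = 0.001166, reject H0 at alpha = 0.1.


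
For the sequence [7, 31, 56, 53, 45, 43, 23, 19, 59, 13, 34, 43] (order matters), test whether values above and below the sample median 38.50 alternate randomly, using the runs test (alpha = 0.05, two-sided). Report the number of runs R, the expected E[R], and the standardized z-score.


Step 1: Compute median = 38.50; label A = above, B = below.
Labels in order: BBAAAABBABBA  (n_A = 6, n_B = 6)
Step 2: Count runs R = 6.
Step 3: Under H0 (random ordering), E[R] = 2*n_A*n_B/(n_A+n_B) + 1 = 2*6*6/12 + 1 = 7.0000.
        Var[R] = 2*n_A*n_B*(2*n_A*n_B - n_A - n_B) / ((n_A+n_B)^2 * (n_A+n_B-1)) = 4320/1584 = 2.7273.
        SD[R] = 1.6514.
Step 4: Continuity-corrected z = (R + 0.5 - E[R]) / SD[R] = (6 + 0.5 - 7.0000) / 1.6514 = -0.3028.
Step 5: Two-sided p-value via normal approximation = 2*(1 - Phi(|z|)) = 0.762069.
Step 6: alpha = 0.05. fail to reject H0.

R = 6, z = -0.3028, p = 0.762069, fail to reject H0.


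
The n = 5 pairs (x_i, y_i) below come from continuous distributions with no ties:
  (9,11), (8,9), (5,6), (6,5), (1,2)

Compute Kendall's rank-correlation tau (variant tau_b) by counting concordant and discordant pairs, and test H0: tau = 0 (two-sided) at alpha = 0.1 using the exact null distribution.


Step 1: Enumerate the 10 unordered pairs (i,j) with i<j and classify each by sign(x_j-x_i) * sign(y_j-y_i).
  (1,2):dx=-1,dy=-2->C; (1,3):dx=-4,dy=-5->C; (1,4):dx=-3,dy=-6->C; (1,5):dx=-8,dy=-9->C
  (2,3):dx=-3,dy=-3->C; (2,4):dx=-2,dy=-4->C; (2,5):dx=-7,dy=-7->C; (3,4):dx=+1,dy=-1->D
  (3,5):dx=-4,dy=-4->C; (4,5):dx=-5,dy=-3->C
Step 2: C = 9, D = 1, total pairs = 10.
Step 3: tau = (C - D)/(n(n-1)/2) = (9 - 1)/10 = 0.800000.
Step 4: Exact two-sided p-value (enumerate n! = 120 permutations of y under H0): p = 0.083333.
Step 5: alpha = 0.1. reject H0.

tau_b = 0.8000 (C=9, D=1), p = 0.083333, reject H0.


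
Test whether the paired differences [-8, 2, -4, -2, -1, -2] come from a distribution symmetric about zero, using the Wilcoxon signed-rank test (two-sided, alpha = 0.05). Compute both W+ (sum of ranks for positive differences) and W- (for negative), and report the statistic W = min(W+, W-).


Step 1: Drop any zero differences (none here) and take |d_i|.
|d| = [8, 2, 4, 2, 1, 2]
Step 2: Midrank |d_i| (ties get averaged ranks).
ranks: |8|->6, |2|->3, |4|->5, |2|->3, |1|->1, |2|->3
Step 3: Attach original signs; sum ranks with positive sign and with negative sign.
W+ = 3 = 3
W- = 6 + 5 + 3 + 1 + 3 = 18
(Check: W+ + W- = 21 should equal n(n+1)/2 = 21.)
Step 4: Test statistic W = min(W+, W-) = 3.
Step 5: Ties in |d|, so use the tie-corrected normal approximation.
        E[W] = n(n+1)/4 = 6*7/4 = 10.5.
        Tie groups: |d|=2 (t=3); sum(t^3 - t) = 24.
        Var[W] = n(n+1)(2n+1)/24 - sum(t^3-t)/48 = 546/24 - 24/48 = 22.25.
        z = (W - E[W]) / sqrt(Var[W]) = (3 - 10.5) / 4.7170 = -1.5900.
        Two-sided p = 2*Phi(z) = 0.111836.
Step 6: alpha = 0.05. fail to reject H0.

W+ = 3, W- = 18, W = min = 3, p = 0.111836, fail to reject H0.


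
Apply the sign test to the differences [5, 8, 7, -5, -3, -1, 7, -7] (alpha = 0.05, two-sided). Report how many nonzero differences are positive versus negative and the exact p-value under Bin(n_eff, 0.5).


Step 1: Discard zero differences. Original n = 8; n_eff = number of nonzero differences = 8.
Nonzero differences (with sign): +5, +8, +7, -5, -3, -1, +7, -7
Step 2: Count signs: positive = 4, negative = 4.
Step 3: Under H0: P(positive) = 0.5, so the number of positives S ~ Bin(8, 0.5).
Step 4: Two-sided exact p-value = sum of Bin(8,0.5) probabilities at or below the observed probability = 1.000000.
Step 5: alpha = 0.05. fail to reject H0.

n_eff = 8, pos = 4, neg = 4, p = 1.000000, fail to reject H0.


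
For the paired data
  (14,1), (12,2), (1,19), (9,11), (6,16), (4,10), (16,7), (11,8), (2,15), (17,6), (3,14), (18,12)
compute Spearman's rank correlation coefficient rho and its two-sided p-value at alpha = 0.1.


Step 1: Rank x and y separately (midranks; no ties here).
rank(x): 14->9, 12->8, 1->1, 9->6, 6->5, 4->4, 16->10, 11->7, 2->2, 17->11, 3->3, 18->12
rank(y): 1->1, 2->2, 19->12, 11->7, 16->11, 10->6, 7->4, 8->5, 15->10, 6->3, 14->9, 12->8
Step 2: d_i = R_x(i) - R_y(i); compute d_i^2.
  (9-1)^2=64, (8-2)^2=36, (1-12)^2=121, (6-7)^2=1, (5-11)^2=36, (4-6)^2=4, (10-4)^2=36, (7-5)^2=4, (2-10)^2=64, (11-3)^2=64, (3-9)^2=36, (12-8)^2=16
sum(d^2) = 482.
Step 3: rho = 1 - 6*482 / (12*(12^2 - 1)) = 1 - 2892/1716 = -0.685315.
Step 4: Under H0, t = rho * sqrt((n-2)/(1-rho^2)) = -2.9759 ~ t(10).
Step 5: Two-sided p-value from the t-distribution with 10 df = 0.013906.
Step 6: alpha = 0.1. reject H0.

rho = -0.6853, p = 0.013906, reject H0 at alpha = 0.1.


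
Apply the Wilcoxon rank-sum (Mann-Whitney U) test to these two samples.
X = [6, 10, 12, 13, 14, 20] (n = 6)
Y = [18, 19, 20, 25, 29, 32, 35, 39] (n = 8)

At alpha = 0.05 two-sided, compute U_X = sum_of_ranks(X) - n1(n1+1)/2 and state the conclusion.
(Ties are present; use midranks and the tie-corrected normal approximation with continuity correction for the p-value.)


Step 1: Combine and sort all 14 observations; assign midranks.
sorted (value, group): (6,X), (10,X), (12,X), (13,X), (14,X), (18,Y), (19,Y), (20,X), (20,Y), (25,Y), (29,Y), (32,Y), (35,Y), (39,Y)
ranks: 6->1, 10->2, 12->3, 13->4, 14->5, 18->6, 19->7, 20->8.5, 20->8.5, 25->10, 29->11, 32->12, 35->13, 39->14
Step 2: Rank sum for X: R1 = 1 + 2 + 3 + 4 + 5 + 8.5 = 23.5.
Step 3: U_X = R1 - n1(n1+1)/2 = 23.5 - 6*7/2 = 23.5 - 21 = 2.5.
       U_Y = n1*n2 - U_X = 48 - 2.5 = 45.5.
Step 4: Ties are present, so use the tie-corrected normal approximation (with continuity correction) for the p-value.
Step 5: p-value = 0.006646; compare to alpha = 0.05. reject H0.

U_X = 2.5, p = 0.006646, reject H0 at alpha = 0.05.


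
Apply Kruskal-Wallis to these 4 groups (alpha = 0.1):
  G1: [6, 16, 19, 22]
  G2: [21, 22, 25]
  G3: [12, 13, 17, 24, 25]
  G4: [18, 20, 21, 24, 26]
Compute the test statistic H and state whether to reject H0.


Step 1: Combine all N = 17 observations and assign midranks.
sorted (value, group, rank): (6,G1,1), (12,G3,2), (13,G3,3), (16,G1,4), (17,G3,5), (18,G4,6), (19,G1,7), (20,G4,8), (21,G2,9.5), (21,G4,9.5), (22,G1,11.5), (22,G2,11.5), (24,G3,13.5), (24,G4,13.5), (25,G2,15.5), (25,G3,15.5), (26,G4,17)
Step 2: Sum ranks within each group.
R_1 = 23.5 (n_1 = 4)
R_2 = 36.5 (n_2 = 3)
R_3 = 39 (n_3 = 5)
R_4 = 54 (n_4 = 5)
Step 3: H = 12/(N(N+1)) * sum(R_i^2/n_i) - 3(N+1)
     = 12/(17*18) * (23.5^2/4 + 36.5^2/3 + 39^2/5 + 54^2/5) - 3*18
     = 0.039216 * 1469.55 - 54
     = 3.629248.
Step 4: Ties present; correction factor C = 1 - 24/(17^3 - 17) = 0.995098. Corrected H = 3.629248 / 0.995098 = 3.647126.
Step 5: Under H0, H ~ chi^2(3); p-value = 0.302176.
Step 6: alpha = 0.1. fail to reject H0.

H = 3.6471, df = 3, p = 0.302176, fail to reject H0.


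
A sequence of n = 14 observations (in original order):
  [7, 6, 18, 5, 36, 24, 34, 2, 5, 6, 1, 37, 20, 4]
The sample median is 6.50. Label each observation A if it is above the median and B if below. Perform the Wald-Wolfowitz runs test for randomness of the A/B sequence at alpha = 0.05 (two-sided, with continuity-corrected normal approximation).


Step 1: Compute median = 6.50; label A = above, B = below.
Labels in order: ABABAAABBBBAAB  (n_A = 7, n_B = 7)
Step 2: Count runs R = 8.
Step 3: Under H0 (random ordering), E[R] = 2*n_A*n_B/(n_A+n_B) + 1 = 2*7*7/14 + 1 = 8.0000.
        Var[R] = 2*n_A*n_B*(2*n_A*n_B - n_A - n_B) / ((n_A+n_B)^2 * (n_A+n_B-1)) = 8232/2548 = 3.2308.
        SD[R] = 1.7974.
Step 4: R = E[R], so z = 0 with no continuity correction.
Step 5: Two-sided p-value via normal approximation = 2*(1 - Phi(|z|)) = 1.000000.
Step 6: alpha = 0.05. fail to reject H0.

R = 8, z = 0.0000, p = 1.000000, fail to reject H0.


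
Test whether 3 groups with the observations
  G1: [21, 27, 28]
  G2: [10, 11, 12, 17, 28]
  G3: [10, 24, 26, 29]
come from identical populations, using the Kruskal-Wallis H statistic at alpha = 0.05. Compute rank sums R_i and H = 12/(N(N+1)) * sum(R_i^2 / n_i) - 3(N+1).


Step 1: Combine all N = 12 observations and assign midranks.
sorted (value, group, rank): (10,G2,1.5), (10,G3,1.5), (11,G2,3), (12,G2,4), (17,G2,5), (21,G1,6), (24,G3,7), (26,G3,8), (27,G1,9), (28,G1,10.5), (28,G2,10.5), (29,G3,12)
Step 2: Sum ranks within each group.
R_1 = 25.5 (n_1 = 3)
R_2 = 24 (n_2 = 5)
R_3 = 28.5 (n_3 = 4)
Step 3: H = 12/(N(N+1)) * sum(R_i^2/n_i) - 3(N+1)
     = 12/(12*13) * (25.5^2/3 + 24^2/5 + 28.5^2/4) - 3*13
     = 0.076923 * 535.013 - 39
     = 2.154808.
Step 4: Ties present; correction factor C = 1 - 12/(12^3 - 12) = 0.993007. Corrected H = 2.154808 / 0.993007 = 2.169982.
Step 5: Under H0, H ~ chi^2(2); p-value = 0.337905.
Step 6: alpha = 0.05. fail to reject H0.

H = 2.1700, df = 2, p = 0.337905, fail to reject H0.


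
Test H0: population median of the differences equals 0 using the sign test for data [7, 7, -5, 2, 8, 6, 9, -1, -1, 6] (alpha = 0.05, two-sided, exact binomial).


Step 1: Discard zero differences. Original n = 10; n_eff = number of nonzero differences = 10.
Nonzero differences (with sign): +7, +7, -5, +2, +8, +6, +9, -1, -1, +6
Step 2: Count signs: positive = 7, negative = 3.
Step 3: Under H0: P(positive) = 0.5, so the number of positives S ~ Bin(10, 0.5).
Step 4: Two-sided exact p-value = sum of Bin(10,0.5) probabilities at or below the observed probability = 0.343750.
Step 5: alpha = 0.05. fail to reject H0.

n_eff = 10, pos = 7, neg = 3, p = 0.343750, fail to reject H0.


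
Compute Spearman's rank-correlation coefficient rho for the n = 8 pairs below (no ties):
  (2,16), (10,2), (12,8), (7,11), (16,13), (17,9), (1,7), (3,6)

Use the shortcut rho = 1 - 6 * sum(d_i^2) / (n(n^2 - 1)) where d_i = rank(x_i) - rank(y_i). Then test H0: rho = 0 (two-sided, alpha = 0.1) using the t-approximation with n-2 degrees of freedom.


Step 1: Rank x and y separately (midranks; no ties here).
rank(x): 2->2, 10->5, 12->6, 7->4, 16->7, 17->8, 1->1, 3->3
rank(y): 16->8, 2->1, 8->4, 11->6, 13->7, 9->5, 7->3, 6->2
Step 2: d_i = R_x(i) - R_y(i); compute d_i^2.
  (2-8)^2=36, (5-1)^2=16, (6-4)^2=4, (4-6)^2=4, (7-7)^2=0, (8-5)^2=9, (1-3)^2=4, (3-2)^2=1
sum(d^2) = 74.
Step 3: rho = 1 - 6*74 / (8*(8^2 - 1)) = 1 - 444/504 = 0.119048.
Step 4: Under H0, t = rho * sqrt((n-2)/(1-rho^2)) = 0.2937 ~ t(6).
Step 5: Two-sided p-value from the t-distribution with 6 df = 0.778886.
Step 6: alpha = 0.1. fail to reject H0.

rho = 0.1190, p = 0.778886, fail to reject H0 at alpha = 0.1.


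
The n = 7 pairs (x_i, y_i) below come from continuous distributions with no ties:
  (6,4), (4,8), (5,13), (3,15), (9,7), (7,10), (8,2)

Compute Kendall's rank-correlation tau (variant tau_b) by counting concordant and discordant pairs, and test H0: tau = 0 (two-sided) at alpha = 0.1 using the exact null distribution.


Step 1: Enumerate the 21 unordered pairs (i,j) with i<j and classify each by sign(x_j-x_i) * sign(y_j-y_i).
  (1,2):dx=-2,dy=+4->D; (1,3):dx=-1,dy=+9->D; (1,4):dx=-3,dy=+11->D; (1,5):dx=+3,dy=+3->C
  (1,6):dx=+1,dy=+6->C; (1,7):dx=+2,dy=-2->D; (2,3):dx=+1,dy=+5->C; (2,4):dx=-1,dy=+7->D
  (2,5):dx=+5,dy=-1->D; (2,6):dx=+3,dy=+2->C; (2,7):dx=+4,dy=-6->D; (3,4):dx=-2,dy=+2->D
  (3,5):dx=+4,dy=-6->D; (3,6):dx=+2,dy=-3->D; (3,7):dx=+3,dy=-11->D; (4,5):dx=+6,dy=-8->D
  (4,6):dx=+4,dy=-5->D; (4,7):dx=+5,dy=-13->D; (5,6):dx=-2,dy=+3->D; (5,7):dx=-1,dy=-5->C
  (6,7):dx=+1,dy=-8->D
Step 2: C = 5, D = 16, total pairs = 21.
Step 3: tau = (C - D)/(n(n-1)/2) = (5 - 16)/21 = -0.523810.
Step 4: Exact two-sided p-value (enumerate n! = 5040 permutations of y under H0): p = 0.136111.
Step 5: alpha = 0.1. fail to reject H0.

tau_b = -0.5238 (C=5, D=16), p = 0.136111, fail to reject H0.


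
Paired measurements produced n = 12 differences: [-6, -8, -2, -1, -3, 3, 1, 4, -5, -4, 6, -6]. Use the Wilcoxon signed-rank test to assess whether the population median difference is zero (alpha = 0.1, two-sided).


Step 1: Drop any zero differences (none here) and take |d_i|.
|d| = [6, 8, 2, 1, 3, 3, 1, 4, 5, 4, 6, 6]
Step 2: Midrank |d_i| (ties get averaged ranks).
ranks: |6|->10, |8|->12, |2|->3, |1|->1.5, |3|->4.5, |3|->4.5, |1|->1.5, |4|->6.5, |5|->8, |4|->6.5, |6|->10, |6|->10
Step 3: Attach original signs; sum ranks with positive sign and with negative sign.
W+ = 4.5 + 1.5 + 6.5 + 10 = 22.5
W- = 10 + 12 + 3 + 1.5 + 4.5 + 8 + 6.5 + 10 = 55.5
(Check: W+ + W- = 78 should equal n(n+1)/2 = 78.)
Step 4: Test statistic W = min(W+, W-) = 22.5.
Step 5: Ties in |d|, so use the tie-corrected normal approximation.
        E[W] = n(n+1)/4 = 12*13/4 = 39.
        Tie groups: |d|=1 (t=2), |d|=3 (t=2), |d|=4 (t=2), |d|=6 (t=3); sum(t^3 - t) = 42.
        Var[W] = n(n+1)(2n+1)/24 - sum(t^3-t)/48 = 3900/24 - 42/48 = 161.625.
        z = (W - E[W]) / sqrt(Var[W]) = (22.5 - 39) / 12.7132 = -1.2979.
        Two-sided p = 2*Phi(z) = 0.194334.
Step 6: alpha = 0.1. fail to reject H0.

W+ = 22.5, W- = 55.5, W = min = 22.5, p = 0.194334, fail to reject H0.


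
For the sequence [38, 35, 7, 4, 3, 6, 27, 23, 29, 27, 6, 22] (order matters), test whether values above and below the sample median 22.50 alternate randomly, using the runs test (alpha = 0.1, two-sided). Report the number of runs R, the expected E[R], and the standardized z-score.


Step 1: Compute median = 22.50; label A = above, B = below.
Labels in order: AABBBBAAAABB  (n_A = 6, n_B = 6)
Step 2: Count runs R = 4.
Step 3: Under H0 (random ordering), E[R] = 2*n_A*n_B/(n_A+n_B) + 1 = 2*6*6/12 + 1 = 7.0000.
        Var[R] = 2*n_A*n_B*(2*n_A*n_B - n_A - n_B) / ((n_A+n_B)^2 * (n_A+n_B-1)) = 4320/1584 = 2.7273.
        SD[R] = 1.6514.
Step 4: Continuity-corrected z = (R + 0.5 - E[R]) / SD[R] = (4 + 0.5 - 7.0000) / 1.6514 = -1.5138.
Step 5: Two-sided p-value via normal approximation = 2*(1 - Phi(|z|)) = 0.130070.
Step 6: alpha = 0.1. fail to reject H0.

R = 4, z = -1.5138, p = 0.130070, fail to reject H0.


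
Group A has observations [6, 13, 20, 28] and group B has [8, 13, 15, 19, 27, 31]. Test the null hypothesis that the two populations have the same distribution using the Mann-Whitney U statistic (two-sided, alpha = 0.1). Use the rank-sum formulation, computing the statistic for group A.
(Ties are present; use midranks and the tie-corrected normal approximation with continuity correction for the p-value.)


Step 1: Combine and sort all 10 observations; assign midranks.
sorted (value, group): (6,X), (8,Y), (13,X), (13,Y), (15,Y), (19,Y), (20,X), (27,Y), (28,X), (31,Y)
ranks: 6->1, 8->2, 13->3.5, 13->3.5, 15->5, 19->6, 20->7, 27->8, 28->9, 31->10
Step 2: Rank sum for X: R1 = 1 + 3.5 + 7 + 9 = 20.5.
Step 3: U_X = R1 - n1(n1+1)/2 = 20.5 - 4*5/2 = 20.5 - 10 = 10.5.
       U_Y = n1*n2 - U_X = 24 - 10.5 = 13.5.
Step 4: Ties are present, so use the tie-corrected normal approximation (with continuity correction) for the p-value.
Step 5: p-value = 0.830664; compare to alpha = 0.1. fail to reject H0.

U_X = 10.5, p = 0.830664, fail to reject H0 at alpha = 0.1.


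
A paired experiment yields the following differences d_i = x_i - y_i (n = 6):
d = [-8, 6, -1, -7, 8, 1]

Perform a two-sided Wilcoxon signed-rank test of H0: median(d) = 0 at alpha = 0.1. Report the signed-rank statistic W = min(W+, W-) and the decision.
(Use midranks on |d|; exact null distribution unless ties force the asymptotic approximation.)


Step 1: Drop any zero differences (none here) and take |d_i|.
|d| = [8, 6, 1, 7, 8, 1]
Step 2: Midrank |d_i| (ties get averaged ranks).
ranks: |8|->5.5, |6|->3, |1|->1.5, |7|->4, |8|->5.5, |1|->1.5
Step 3: Attach original signs; sum ranks with positive sign and with negative sign.
W+ = 3 + 5.5 + 1.5 = 10
W- = 5.5 + 1.5 + 4 = 11
(Check: W+ + W- = 21 should equal n(n+1)/2 = 21.)
Step 4: Test statistic W = min(W+, W-) = 10.
Step 5: Ties in |d|, so use the tie-corrected normal approximation.
        E[W] = n(n+1)/4 = 6*7/4 = 10.5.
        Tie groups: |d|=1 (t=2), |d|=8 (t=2); sum(t^3 - t) = 12.
        Var[W] = n(n+1)(2n+1)/24 - sum(t^3-t)/48 = 546/24 - 12/48 = 22.5.
        z = (W - E[W]) / sqrt(Var[W]) = (10 - 10.5) / 4.7434 = -0.1054.
        Two-sided p = 2*Phi(z) = 0.916051.
Step 6: alpha = 0.1. fail to reject H0.

W+ = 10, W- = 11, W = min = 10, p = 0.916051, fail to reject H0.


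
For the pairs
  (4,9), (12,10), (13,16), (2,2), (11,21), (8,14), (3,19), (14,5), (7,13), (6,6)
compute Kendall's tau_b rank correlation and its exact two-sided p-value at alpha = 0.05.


Step 1: Enumerate the 45 unordered pairs (i,j) with i<j and classify each by sign(x_j-x_i) * sign(y_j-y_i).
  (1,2):dx=+8,dy=+1->C; (1,3):dx=+9,dy=+7->C; (1,4):dx=-2,dy=-7->C; (1,5):dx=+7,dy=+12->C
  (1,6):dx=+4,dy=+5->C; (1,7):dx=-1,dy=+10->D; (1,8):dx=+10,dy=-4->D; (1,9):dx=+3,dy=+4->C
  (1,10):dx=+2,dy=-3->D; (2,3):dx=+1,dy=+6->C; (2,4):dx=-10,dy=-8->C; (2,5):dx=-1,dy=+11->D
  (2,6):dx=-4,dy=+4->D; (2,7):dx=-9,dy=+9->D; (2,8):dx=+2,dy=-5->D; (2,9):dx=-5,dy=+3->D
  (2,10):dx=-6,dy=-4->C; (3,4):dx=-11,dy=-14->C; (3,5):dx=-2,dy=+5->D; (3,6):dx=-5,dy=-2->C
  (3,7):dx=-10,dy=+3->D; (3,8):dx=+1,dy=-11->D; (3,9):dx=-6,dy=-3->C; (3,10):dx=-7,dy=-10->C
  (4,5):dx=+9,dy=+19->C; (4,6):dx=+6,dy=+12->C; (4,7):dx=+1,dy=+17->C; (4,8):dx=+12,dy=+3->C
  (4,9):dx=+5,dy=+11->C; (4,10):dx=+4,dy=+4->C; (5,6):dx=-3,dy=-7->C; (5,7):dx=-8,dy=-2->C
  (5,8):dx=+3,dy=-16->D; (5,9):dx=-4,dy=-8->C; (5,10):dx=-5,dy=-15->C; (6,7):dx=-5,dy=+5->D
  (6,8):dx=+6,dy=-9->D; (6,9):dx=-1,dy=-1->C; (6,10):dx=-2,dy=-8->C; (7,8):dx=+11,dy=-14->D
  (7,9):dx=+4,dy=-6->D; (7,10):dx=+3,dy=-13->D; (8,9):dx=-7,dy=+8->D; (8,10):dx=-8,dy=+1->D
  (9,10):dx=-1,dy=-7->C
Step 2: C = 26, D = 19, total pairs = 45.
Step 3: tau = (C - D)/(n(n-1)/2) = (26 - 19)/45 = 0.155556.
Step 4: Exact two-sided p-value (enumerate n! = 3628800 permutations of y under H0): p = 0.600654.
Step 5: alpha = 0.05. fail to reject H0.

tau_b = 0.1556 (C=26, D=19), p = 0.600654, fail to reject H0.


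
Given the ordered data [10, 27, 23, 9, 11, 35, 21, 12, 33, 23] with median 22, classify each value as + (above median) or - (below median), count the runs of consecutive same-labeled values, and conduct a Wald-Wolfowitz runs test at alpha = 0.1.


Step 1: Compute median = 22; label A = above, B = below.
Labels in order: BAABBABBAA  (n_A = 5, n_B = 5)
Step 2: Count runs R = 6.
Step 3: Under H0 (random ordering), E[R] = 2*n_A*n_B/(n_A+n_B) + 1 = 2*5*5/10 + 1 = 6.0000.
        Var[R] = 2*n_A*n_B*(2*n_A*n_B - n_A - n_B) / ((n_A+n_B)^2 * (n_A+n_B-1)) = 2000/900 = 2.2222.
        SD[R] = 1.4907.
Step 4: R = E[R], so z = 0 with no continuity correction.
Step 5: Two-sided p-value via normal approximation = 2*(1 - Phi(|z|)) = 1.000000.
Step 6: alpha = 0.1. fail to reject H0.

R = 6, z = 0.0000, p = 1.000000, fail to reject H0.


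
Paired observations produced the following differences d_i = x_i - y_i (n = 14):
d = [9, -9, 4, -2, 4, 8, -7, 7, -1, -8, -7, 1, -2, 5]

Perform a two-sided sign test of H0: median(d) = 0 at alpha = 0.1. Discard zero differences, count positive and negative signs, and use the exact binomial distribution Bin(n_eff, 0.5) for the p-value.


Step 1: Discard zero differences. Original n = 14; n_eff = number of nonzero differences = 14.
Nonzero differences (with sign): +9, -9, +4, -2, +4, +8, -7, +7, -1, -8, -7, +1, -2, +5
Step 2: Count signs: positive = 7, negative = 7.
Step 3: Under H0: P(positive) = 0.5, so the number of positives S ~ Bin(14, 0.5).
Step 4: Two-sided exact p-value = sum of Bin(14,0.5) probabilities at or below the observed probability = 1.000000.
Step 5: alpha = 0.1. fail to reject H0.

n_eff = 14, pos = 7, neg = 7, p = 1.000000, fail to reject H0.


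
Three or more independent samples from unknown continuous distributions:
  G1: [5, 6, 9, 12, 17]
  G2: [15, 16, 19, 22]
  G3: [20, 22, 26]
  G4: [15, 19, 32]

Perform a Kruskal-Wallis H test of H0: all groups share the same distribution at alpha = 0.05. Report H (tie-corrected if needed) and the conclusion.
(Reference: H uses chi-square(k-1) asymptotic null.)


Step 1: Combine all N = 15 observations and assign midranks.
sorted (value, group, rank): (5,G1,1), (6,G1,2), (9,G1,3), (12,G1,4), (15,G2,5.5), (15,G4,5.5), (16,G2,7), (17,G1,8), (19,G2,9.5), (19,G4,9.5), (20,G3,11), (22,G2,12.5), (22,G3,12.5), (26,G3,14), (32,G4,15)
Step 2: Sum ranks within each group.
R_1 = 18 (n_1 = 5)
R_2 = 34.5 (n_2 = 4)
R_3 = 37.5 (n_3 = 3)
R_4 = 30 (n_4 = 3)
Step 3: H = 12/(N(N+1)) * sum(R_i^2/n_i) - 3(N+1)
     = 12/(15*16) * (18^2/5 + 34.5^2/4 + 37.5^2/3 + 30^2/3) - 3*16
     = 0.050000 * 1131.11 - 48
     = 8.555625.
Step 4: Ties present; correction factor C = 1 - 18/(15^3 - 15) = 0.994643. Corrected H = 8.555625 / 0.994643 = 8.601706.
Step 5: Under H0, H ~ chi^2(3); p-value = 0.035083.
Step 6: alpha = 0.05. reject H0.

H = 8.6017, df = 3, p = 0.035083, reject H0.


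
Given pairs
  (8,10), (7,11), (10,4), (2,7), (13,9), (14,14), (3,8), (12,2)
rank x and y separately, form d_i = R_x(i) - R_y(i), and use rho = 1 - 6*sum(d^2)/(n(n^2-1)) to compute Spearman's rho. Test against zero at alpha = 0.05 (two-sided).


Step 1: Rank x and y separately (midranks; no ties here).
rank(x): 8->4, 7->3, 10->5, 2->1, 13->7, 14->8, 3->2, 12->6
rank(y): 10->6, 11->7, 4->2, 7->3, 9->5, 14->8, 8->4, 2->1
Step 2: d_i = R_x(i) - R_y(i); compute d_i^2.
  (4-6)^2=4, (3-7)^2=16, (5-2)^2=9, (1-3)^2=4, (7-5)^2=4, (8-8)^2=0, (2-4)^2=4, (6-1)^2=25
sum(d^2) = 66.
Step 3: rho = 1 - 6*66 / (8*(8^2 - 1)) = 1 - 396/504 = 0.214286.
Step 4: Under H0, t = rho * sqrt((n-2)/(1-rho^2)) = 0.5374 ~ t(6).
Step 5: Two-sided p-value from the t-distribution with 6 df = 0.610344.
Step 6: alpha = 0.05. fail to reject H0.

rho = 0.2143, p = 0.610344, fail to reject H0 at alpha = 0.05.


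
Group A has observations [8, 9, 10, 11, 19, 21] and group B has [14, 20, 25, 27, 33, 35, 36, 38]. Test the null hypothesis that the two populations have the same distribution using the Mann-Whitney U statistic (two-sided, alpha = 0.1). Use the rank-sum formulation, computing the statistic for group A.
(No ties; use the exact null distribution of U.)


Step 1: Combine and sort all 14 observations; assign midranks.
sorted (value, group): (8,X), (9,X), (10,X), (11,X), (14,Y), (19,X), (20,Y), (21,X), (25,Y), (27,Y), (33,Y), (35,Y), (36,Y), (38,Y)
ranks: 8->1, 9->2, 10->3, 11->4, 14->5, 19->6, 20->7, 21->8, 25->9, 27->10, 33->11, 35->12, 36->13, 38->14
Step 2: Rank sum for X: R1 = 1 + 2 + 3 + 4 + 6 + 8 = 24.
Step 3: U_X = R1 - n1(n1+1)/2 = 24 - 6*7/2 = 24 - 21 = 3.
       U_Y = n1*n2 - U_X = 48 - 3 = 45.
Step 4: No ties, so the exact null distribution of U (based on enumerating the C(14,6) = 3003 equally likely rank assignments) gives the two-sided p-value.
Step 5: p-value = 0.004662; compare to alpha = 0.1. reject H0.

U_X = 3, p = 0.004662, reject H0 at alpha = 0.1.


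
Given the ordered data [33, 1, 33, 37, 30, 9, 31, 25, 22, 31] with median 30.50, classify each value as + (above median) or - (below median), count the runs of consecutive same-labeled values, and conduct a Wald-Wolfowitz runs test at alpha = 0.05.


Step 1: Compute median = 30.50; label A = above, B = below.
Labels in order: ABAABBABBA  (n_A = 5, n_B = 5)
Step 2: Count runs R = 7.
Step 3: Under H0 (random ordering), E[R] = 2*n_A*n_B/(n_A+n_B) + 1 = 2*5*5/10 + 1 = 6.0000.
        Var[R] = 2*n_A*n_B*(2*n_A*n_B - n_A - n_B) / ((n_A+n_B)^2 * (n_A+n_B-1)) = 2000/900 = 2.2222.
        SD[R] = 1.4907.
Step 4: Continuity-corrected z = (R - 0.5 - E[R]) / SD[R] = (7 - 0.5 - 6.0000) / 1.4907 = 0.3354.
Step 5: Two-sided p-value via normal approximation = 2*(1 - Phi(|z|)) = 0.737316.
Step 6: alpha = 0.05. fail to reject H0.

R = 7, z = 0.3354, p = 0.737316, fail to reject H0.


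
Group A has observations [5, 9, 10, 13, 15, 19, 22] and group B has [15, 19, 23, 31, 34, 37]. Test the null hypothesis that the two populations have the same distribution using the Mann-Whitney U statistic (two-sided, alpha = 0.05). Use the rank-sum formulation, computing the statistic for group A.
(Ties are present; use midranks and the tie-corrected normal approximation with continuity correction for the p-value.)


Step 1: Combine and sort all 13 observations; assign midranks.
sorted (value, group): (5,X), (9,X), (10,X), (13,X), (15,X), (15,Y), (19,X), (19,Y), (22,X), (23,Y), (31,Y), (34,Y), (37,Y)
ranks: 5->1, 9->2, 10->3, 13->4, 15->5.5, 15->5.5, 19->7.5, 19->7.5, 22->9, 23->10, 31->11, 34->12, 37->13
Step 2: Rank sum for X: R1 = 1 + 2 + 3 + 4 + 5.5 + 7.5 + 9 = 32.
Step 3: U_X = R1 - n1(n1+1)/2 = 32 - 7*8/2 = 32 - 28 = 4.
       U_Y = n1*n2 - U_X = 42 - 4 = 38.
Step 4: Ties are present, so use the tie-corrected normal approximation (with continuity correction) for the p-value.
Step 5: p-value = 0.018096; compare to alpha = 0.05. reject H0.

U_X = 4, p = 0.018096, reject H0 at alpha = 0.05.


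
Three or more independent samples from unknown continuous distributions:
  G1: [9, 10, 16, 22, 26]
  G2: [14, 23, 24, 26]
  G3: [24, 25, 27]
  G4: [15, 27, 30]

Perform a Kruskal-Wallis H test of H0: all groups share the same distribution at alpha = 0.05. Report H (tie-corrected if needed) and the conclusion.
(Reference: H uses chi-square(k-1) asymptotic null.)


Step 1: Combine all N = 15 observations and assign midranks.
sorted (value, group, rank): (9,G1,1), (10,G1,2), (14,G2,3), (15,G4,4), (16,G1,5), (22,G1,6), (23,G2,7), (24,G2,8.5), (24,G3,8.5), (25,G3,10), (26,G1,11.5), (26,G2,11.5), (27,G3,13.5), (27,G4,13.5), (30,G4,15)
Step 2: Sum ranks within each group.
R_1 = 25.5 (n_1 = 5)
R_2 = 30 (n_2 = 4)
R_3 = 32 (n_3 = 3)
R_4 = 32.5 (n_4 = 3)
Step 3: H = 12/(N(N+1)) * sum(R_i^2/n_i) - 3(N+1)
     = 12/(15*16) * (25.5^2/5 + 30^2/4 + 32^2/3 + 32.5^2/3) - 3*16
     = 0.050000 * 1048.47 - 48
     = 4.423333.
Step 4: Ties present; correction factor C = 1 - 18/(15^3 - 15) = 0.994643. Corrected H = 4.423333 / 0.994643 = 4.447157.
Step 5: Under H0, H ~ chi^2(3); p-value = 0.217052.
Step 6: alpha = 0.05. fail to reject H0.

H = 4.4472, df = 3, p = 0.217052, fail to reject H0.


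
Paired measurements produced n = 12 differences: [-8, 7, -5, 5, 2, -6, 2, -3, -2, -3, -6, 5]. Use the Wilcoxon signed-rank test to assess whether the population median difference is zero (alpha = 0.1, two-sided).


Step 1: Drop any zero differences (none here) and take |d_i|.
|d| = [8, 7, 5, 5, 2, 6, 2, 3, 2, 3, 6, 5]
Step 2: Midrank |d_i| (ties get averaged ranks).
ranks: |8|->12, |7|->11, |5|->7, |5|->7, |2|->2, |6|->9.5, |2|->2, |3|->4.5, |2|->2, |3|->4.5, |6|->9.5, |5|->7
Step 3: Attach original signs; sum ranks with positive sign and with negative sign.
W+ = 11 + 7 + 2 + 2 + 7 = 29
W- = 12 + 7 + 9.5 + 4.5 + 2 + 4.5 + 9.5 = 49
(Check: W+ + W- = 78 should equal n(n+1)/2 = 78.)
Step 4: Test statistic W = min(W+, W-) = 29.
Step 5: Ties in |d|, so use the tie-corrected normal approximation.
        E[W] = n(n+1)/4 = 12*13/4 = 39.
        Tie groups: |d|=2 (t=3), |d|=3 (t=2), |d|=5 (t=3), |d|=6 (t=2); sum(t^3 - t) = 60.
        Var[W] = n(n+1)(2n+1)/24 - sum(t^3-t)/48 = 3900/24 - 60/48 = 161.25.
        z = (W - E[W]) / sqrt(Var[W]) = (29 - 39) / 12.6984 = -0.7875.
        Two-sided p = 2*Phi(z) = 0.430990.
Step 6: alpha = 0.1. fail to reject H0.

W+ = 29, W- = 49, W = min = 29, p = 0.430990, fail to reject H0.
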